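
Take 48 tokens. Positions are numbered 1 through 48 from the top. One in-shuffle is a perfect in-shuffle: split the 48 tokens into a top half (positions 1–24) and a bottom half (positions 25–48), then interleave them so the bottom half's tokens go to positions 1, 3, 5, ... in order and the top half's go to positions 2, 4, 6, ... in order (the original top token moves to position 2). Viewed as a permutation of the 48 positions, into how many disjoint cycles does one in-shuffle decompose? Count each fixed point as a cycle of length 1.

Trace each unvisited position around until it returns:
(1 2 4 8 16 32 ... len 21) (3 6 12 24 48 47 ... len 21) (7 14 28) (21 42 35)
4 cycles in total.

4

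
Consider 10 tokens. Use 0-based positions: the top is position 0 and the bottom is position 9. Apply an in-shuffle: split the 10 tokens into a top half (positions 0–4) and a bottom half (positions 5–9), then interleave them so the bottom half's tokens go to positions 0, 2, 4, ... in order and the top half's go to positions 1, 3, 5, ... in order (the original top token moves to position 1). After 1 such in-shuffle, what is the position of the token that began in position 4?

9

Track the token's position through each in-shuffle:
4 → 9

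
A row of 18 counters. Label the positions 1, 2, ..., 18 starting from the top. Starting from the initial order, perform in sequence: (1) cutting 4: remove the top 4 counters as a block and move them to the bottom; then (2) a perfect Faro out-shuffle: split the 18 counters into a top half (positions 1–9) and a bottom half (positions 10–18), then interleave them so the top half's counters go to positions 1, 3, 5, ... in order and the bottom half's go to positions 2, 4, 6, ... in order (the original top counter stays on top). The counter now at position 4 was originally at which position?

Undo the operations in reverse order, starting from position 4:
  undo op 2 (out-shuffle, from bottom half): 4 ← 11
  undo op 1 (cut 4): 11 ← 15
So the counter at position 4 came from original position 15.

15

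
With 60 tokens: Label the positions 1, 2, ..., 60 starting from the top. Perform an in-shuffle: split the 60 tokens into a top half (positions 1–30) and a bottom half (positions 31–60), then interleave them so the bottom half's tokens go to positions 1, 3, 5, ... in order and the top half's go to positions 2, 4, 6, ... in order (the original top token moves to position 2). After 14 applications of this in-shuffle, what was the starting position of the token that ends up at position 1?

39

Work backwards from position 1, undoing one in-shuffle at a time:
1 ← 31 ← 46 ← 23 ← 42 ← ... ← 39 (14 steps).
So the token now at position 1 started at position 39.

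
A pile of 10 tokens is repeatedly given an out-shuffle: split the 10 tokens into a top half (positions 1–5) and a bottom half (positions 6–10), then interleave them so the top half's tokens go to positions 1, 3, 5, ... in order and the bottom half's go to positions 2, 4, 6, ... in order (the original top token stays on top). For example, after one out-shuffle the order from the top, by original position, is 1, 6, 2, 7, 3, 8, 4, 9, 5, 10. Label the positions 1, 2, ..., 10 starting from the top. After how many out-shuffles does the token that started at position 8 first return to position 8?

Follow position 8 under repeated out-shuffles:
8 → 6 → 2 → 3 → 5 → 9 → 8
It first returns after 6 out-shuffles.

6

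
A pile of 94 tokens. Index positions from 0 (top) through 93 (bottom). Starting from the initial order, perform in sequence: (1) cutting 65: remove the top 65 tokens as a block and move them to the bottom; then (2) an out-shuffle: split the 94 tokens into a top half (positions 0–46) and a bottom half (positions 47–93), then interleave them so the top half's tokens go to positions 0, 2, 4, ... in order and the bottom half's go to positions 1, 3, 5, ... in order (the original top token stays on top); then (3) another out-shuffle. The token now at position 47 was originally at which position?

Undo the operations in reverse order, starting from position 47:
  undo op 3 (out-shuffle, from bottom half): 47 ← 70
  undo op 2 (out-shuffle, from top half): 70 ← 35
  undo op 1 (cut 65): 35 ← 6
So the token at position 47 came from original position 6.

6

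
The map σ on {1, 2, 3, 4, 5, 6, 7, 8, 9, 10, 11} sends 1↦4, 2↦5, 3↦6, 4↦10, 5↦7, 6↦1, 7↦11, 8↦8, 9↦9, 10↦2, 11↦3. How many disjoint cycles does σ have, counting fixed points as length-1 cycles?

Cycle decomposition: (1 4 10 2 5 7 11 3 6) (8) (9).
3 cycles.

3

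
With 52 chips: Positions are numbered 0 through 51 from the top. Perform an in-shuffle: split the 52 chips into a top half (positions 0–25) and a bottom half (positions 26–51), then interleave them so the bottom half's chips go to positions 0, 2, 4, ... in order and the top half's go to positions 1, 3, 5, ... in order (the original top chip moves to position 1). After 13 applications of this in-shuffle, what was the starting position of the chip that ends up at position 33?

39

Work backwards from position 33, undoing one in-shuffle at a time:
33 ← 16 ← 34 ← 43 ← 21 ← ... ← 39 (13 steps).
So the chip now at position 33 started at position 39.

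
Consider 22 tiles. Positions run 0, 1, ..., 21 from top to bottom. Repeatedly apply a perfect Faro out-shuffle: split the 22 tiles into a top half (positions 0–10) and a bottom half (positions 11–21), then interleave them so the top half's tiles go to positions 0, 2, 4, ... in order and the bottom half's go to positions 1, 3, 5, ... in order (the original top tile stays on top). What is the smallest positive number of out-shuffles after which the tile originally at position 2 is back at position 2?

Follow position 2 under repeated out-shuffles:
2 → 4 → 8 → 16 → 11 → 1 → 2
It first returns after 6 out-shuffles.

6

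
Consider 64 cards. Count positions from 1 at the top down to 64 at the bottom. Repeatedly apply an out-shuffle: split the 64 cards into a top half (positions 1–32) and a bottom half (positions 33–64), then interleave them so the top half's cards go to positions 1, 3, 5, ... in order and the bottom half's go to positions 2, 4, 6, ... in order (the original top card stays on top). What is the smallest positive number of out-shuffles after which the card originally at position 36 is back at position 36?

6

Follow position 36 under repeated out-shuffles:
36 → 8 → 15 → 29 → 57 → 50 → 36
It first returns after 6 out-shuffles.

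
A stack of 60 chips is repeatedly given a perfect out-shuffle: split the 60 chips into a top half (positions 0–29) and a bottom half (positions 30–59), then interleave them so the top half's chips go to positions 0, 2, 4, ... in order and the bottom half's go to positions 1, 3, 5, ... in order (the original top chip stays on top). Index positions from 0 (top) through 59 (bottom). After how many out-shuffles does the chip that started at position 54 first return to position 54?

Follow position 54 under repeated out-shuffles:
54 → 49 → 39 → 19 → 38 → 17 → 34 → 9 → ... → 54 (length 58)
It first returns after 58 out-shuffles.

58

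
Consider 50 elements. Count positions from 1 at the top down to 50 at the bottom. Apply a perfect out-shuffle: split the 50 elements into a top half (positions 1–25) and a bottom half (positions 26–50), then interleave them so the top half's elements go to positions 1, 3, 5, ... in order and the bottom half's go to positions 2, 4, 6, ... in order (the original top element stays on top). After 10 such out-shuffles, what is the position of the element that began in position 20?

Track the element's position through each out-shuffle:
20 → 39 → 28 → 6 → 11 → 21 → 41 → 32 → 14 → 27 → 4

4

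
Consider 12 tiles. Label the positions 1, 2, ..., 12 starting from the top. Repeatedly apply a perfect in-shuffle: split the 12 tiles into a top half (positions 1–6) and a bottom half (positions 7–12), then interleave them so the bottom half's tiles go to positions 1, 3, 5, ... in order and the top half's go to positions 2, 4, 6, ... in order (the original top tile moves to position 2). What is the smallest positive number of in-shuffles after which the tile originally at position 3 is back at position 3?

Follow position 3 under repeated in-shuffles:
3 → 6 → 12 → 11 → 9 → 5 → 10 → 7 → 1 → 2 → 4 → 8 → 3
It first returns after 12 in-shuffles.

12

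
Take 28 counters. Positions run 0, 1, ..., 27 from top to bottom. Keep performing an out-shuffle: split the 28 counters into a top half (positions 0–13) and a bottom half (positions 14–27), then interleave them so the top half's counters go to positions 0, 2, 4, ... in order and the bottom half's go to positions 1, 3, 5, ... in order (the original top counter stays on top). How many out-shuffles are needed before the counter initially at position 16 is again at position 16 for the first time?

18

Follow position 16 under repeated out-shuffles:
16 → 5 → 10 → 20 → 13 → 26 → 25 → 23 → 19 → 11 → 22 → 17 → 7 → 14 → 1 → 2 → 4 → 8 → 16
It first returns after 18 out-shuffles.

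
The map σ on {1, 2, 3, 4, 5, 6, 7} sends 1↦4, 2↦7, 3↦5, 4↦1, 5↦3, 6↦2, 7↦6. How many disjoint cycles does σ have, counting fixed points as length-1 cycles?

Cycle decomposition: (1 4) (2 7 6) (3 5).
3 cycles.

3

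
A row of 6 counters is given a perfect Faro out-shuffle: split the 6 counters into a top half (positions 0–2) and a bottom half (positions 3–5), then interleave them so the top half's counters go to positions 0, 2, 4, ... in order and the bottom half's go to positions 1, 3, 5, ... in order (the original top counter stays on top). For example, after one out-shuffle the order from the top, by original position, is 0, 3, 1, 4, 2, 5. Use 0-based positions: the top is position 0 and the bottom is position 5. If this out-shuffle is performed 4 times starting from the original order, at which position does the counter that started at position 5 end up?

Position 5 is a fixed point of every out-shuffle, so the counter never moves.

5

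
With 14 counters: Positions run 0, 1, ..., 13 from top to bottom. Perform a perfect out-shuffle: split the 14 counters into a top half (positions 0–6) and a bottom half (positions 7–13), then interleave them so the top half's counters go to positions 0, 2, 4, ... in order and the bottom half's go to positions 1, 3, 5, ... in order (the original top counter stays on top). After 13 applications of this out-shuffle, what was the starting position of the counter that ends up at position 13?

13

Work backwards from position 13, undoing one out-shuffle at a time:
13 ← 13 ← 13 ← 13 ← 13 ← ... ← 13 (13 steps).
So the counter now at position 13 started at position 13.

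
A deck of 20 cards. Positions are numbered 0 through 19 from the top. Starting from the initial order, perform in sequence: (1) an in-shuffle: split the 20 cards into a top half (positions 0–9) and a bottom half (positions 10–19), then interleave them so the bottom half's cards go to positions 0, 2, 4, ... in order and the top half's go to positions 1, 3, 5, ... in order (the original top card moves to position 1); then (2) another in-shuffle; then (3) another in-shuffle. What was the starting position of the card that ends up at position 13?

6

Undo the operations in reverse order, starting from position 13:
  undo op 3 (in-shuffle, from top half): 13 ← 6
  undo op 2 (in-shuffle, from bottom half): 6 ← 13
  undo op 1 (in-shuffle, from top half): 13 ← 6
So the card at position 13 came from original position 6.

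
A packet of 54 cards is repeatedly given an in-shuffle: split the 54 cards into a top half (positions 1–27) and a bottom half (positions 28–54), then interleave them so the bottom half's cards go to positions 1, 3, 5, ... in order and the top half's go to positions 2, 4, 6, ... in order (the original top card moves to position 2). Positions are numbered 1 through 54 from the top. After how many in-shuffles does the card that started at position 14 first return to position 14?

Follow position 14 under repeated in-shuffles:
14 → 28 → 1 → 2 → 4 → 8 → 16 → 32 → 9 → 18 → 36 → 17 → 34 → 13 → 26 → 52 → 49 → 43 → 31 → 7 → 14
It first returns after 20 in-shuffles.

20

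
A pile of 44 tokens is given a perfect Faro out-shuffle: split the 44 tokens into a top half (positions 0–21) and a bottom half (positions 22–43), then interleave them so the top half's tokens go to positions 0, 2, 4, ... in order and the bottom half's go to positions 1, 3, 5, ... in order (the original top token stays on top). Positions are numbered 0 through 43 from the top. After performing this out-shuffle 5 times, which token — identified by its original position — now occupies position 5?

Work backwards from position 5, undoing one out-shuffle at a time:
5 ← 24 ← 12 ← 6 ← 3 ← 23
So the token now at position 5 started at position 23.

23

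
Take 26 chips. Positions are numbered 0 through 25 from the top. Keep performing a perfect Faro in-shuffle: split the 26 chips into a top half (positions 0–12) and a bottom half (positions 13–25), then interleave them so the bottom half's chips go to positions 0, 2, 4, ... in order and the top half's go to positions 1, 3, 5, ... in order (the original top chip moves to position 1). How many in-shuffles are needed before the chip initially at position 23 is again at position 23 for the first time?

Follow position 23 under repeated in-shuffles:
23 → 20 → 14 → 2 → 5 → 11 → 23
It first returns after 6 in-shuffles.

6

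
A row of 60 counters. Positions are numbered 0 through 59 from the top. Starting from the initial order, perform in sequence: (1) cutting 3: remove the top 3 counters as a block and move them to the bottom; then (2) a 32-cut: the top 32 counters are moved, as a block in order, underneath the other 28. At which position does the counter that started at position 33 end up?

58

Track the counter from position 33 forward through each operation:
  after op 1 (cut 3): 33 → 30
  after op 2 (cut 32): 30 → 58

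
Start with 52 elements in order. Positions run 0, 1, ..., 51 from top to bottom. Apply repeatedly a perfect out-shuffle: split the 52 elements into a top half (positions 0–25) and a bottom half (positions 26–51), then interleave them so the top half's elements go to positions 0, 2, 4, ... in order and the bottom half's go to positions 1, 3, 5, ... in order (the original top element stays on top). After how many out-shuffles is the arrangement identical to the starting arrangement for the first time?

The out-shuffle permutes the 52 positions with cycle lengths [1, 1, 2, 8, 8, 8, 8, 8, 8].
Every element is home exactly when every cycle has completed a whole number of laps, i.e. after lcm(1, 2, 8) = 8 out-shuffles.

8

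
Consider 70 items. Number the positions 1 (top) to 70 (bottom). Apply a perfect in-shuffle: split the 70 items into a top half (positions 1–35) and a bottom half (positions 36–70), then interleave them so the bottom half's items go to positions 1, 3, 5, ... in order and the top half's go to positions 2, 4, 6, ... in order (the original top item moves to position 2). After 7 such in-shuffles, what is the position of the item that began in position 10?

Track the item's position through each in-shuffle:
10 → 20 → 40 → 9 → 18 → 36 → 1 → 2

2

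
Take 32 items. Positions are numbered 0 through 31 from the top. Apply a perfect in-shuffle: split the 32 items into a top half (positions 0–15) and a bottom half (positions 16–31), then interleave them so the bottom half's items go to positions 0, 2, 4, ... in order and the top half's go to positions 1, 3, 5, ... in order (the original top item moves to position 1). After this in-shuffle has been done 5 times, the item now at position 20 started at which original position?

Work backwards from position 20, undoing one in-shuffle at a time:
20 ← 26 ← 29 ← 14 ← 23 ← 11
So the item now at position 20 started at position 11.

11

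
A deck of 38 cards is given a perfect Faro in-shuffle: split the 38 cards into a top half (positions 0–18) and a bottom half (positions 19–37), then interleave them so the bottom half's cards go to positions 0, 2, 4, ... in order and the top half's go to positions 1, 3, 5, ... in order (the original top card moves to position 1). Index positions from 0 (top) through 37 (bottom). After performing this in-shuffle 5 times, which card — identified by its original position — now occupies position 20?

35

Work backwards from position 20, undoing one in-shuffle at a time:
20 ← 29 ← 14 ← 26 ← 32 ← 35
So the card now at position 20 started at position 35.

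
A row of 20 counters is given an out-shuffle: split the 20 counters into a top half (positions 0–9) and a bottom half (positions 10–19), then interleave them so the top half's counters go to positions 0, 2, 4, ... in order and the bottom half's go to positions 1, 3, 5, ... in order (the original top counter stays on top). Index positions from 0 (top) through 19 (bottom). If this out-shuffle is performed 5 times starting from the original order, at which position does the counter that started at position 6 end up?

2

Track the counter's position through each out-shuffle:
6 → 12 → 5 → 10 → 1 → 2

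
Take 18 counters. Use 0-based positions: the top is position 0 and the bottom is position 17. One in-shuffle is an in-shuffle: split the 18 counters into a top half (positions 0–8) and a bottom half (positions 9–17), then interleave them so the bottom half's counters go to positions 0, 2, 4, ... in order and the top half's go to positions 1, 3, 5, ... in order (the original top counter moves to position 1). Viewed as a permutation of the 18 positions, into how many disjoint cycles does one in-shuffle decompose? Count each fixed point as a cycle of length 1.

Trace each unvisited position around until it returns:
(0 1 3 7 15 12 ... len 18)
1 cycle in total.

1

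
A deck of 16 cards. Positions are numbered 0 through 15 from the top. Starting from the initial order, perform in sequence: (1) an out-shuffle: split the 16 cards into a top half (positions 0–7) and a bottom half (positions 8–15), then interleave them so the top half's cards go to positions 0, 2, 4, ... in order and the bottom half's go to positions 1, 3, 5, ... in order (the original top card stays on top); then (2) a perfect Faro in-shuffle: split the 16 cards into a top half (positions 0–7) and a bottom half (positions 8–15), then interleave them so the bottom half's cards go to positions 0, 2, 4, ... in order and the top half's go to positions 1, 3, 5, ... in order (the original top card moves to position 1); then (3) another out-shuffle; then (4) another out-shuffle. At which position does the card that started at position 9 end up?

Track the card from position 9 forward through each operation:
  after op 1 (out-shuffle): 9 → 3
  after op 2 (in-shuffle): 3 → 7
  after op 3 (out-shuffle): 7 → 14
  after op 4 (out-shuffle): 14 → 13

13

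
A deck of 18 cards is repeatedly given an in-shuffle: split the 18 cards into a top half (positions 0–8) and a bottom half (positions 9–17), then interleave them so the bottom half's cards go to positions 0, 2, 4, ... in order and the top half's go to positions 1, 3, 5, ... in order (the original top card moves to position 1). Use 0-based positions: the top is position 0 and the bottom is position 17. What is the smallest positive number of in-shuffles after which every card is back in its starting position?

The in-shuffle permutes the 18 positions with cycle lengths [18].
Every card is home exactly when every cycle has completed a whole number of laps, i.e. after lcm(18) = 18 in-shuffles.

18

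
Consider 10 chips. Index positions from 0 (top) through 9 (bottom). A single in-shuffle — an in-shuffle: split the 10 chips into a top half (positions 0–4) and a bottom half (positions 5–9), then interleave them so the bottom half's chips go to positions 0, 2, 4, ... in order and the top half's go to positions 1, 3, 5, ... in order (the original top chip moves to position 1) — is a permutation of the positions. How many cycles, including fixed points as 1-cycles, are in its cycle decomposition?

Trace each unvisited position around until it returns:
(0 1 3 7 4 9 8 6 2 5)
1 cycle in total.

1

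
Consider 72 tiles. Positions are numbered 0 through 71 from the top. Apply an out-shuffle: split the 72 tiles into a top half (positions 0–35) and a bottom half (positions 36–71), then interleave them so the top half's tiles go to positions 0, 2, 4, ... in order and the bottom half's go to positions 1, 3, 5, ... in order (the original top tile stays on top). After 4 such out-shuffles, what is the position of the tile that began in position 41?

Track the tile's position through each out-shuffle:
41 → 11 → 22 → 44 → 17

17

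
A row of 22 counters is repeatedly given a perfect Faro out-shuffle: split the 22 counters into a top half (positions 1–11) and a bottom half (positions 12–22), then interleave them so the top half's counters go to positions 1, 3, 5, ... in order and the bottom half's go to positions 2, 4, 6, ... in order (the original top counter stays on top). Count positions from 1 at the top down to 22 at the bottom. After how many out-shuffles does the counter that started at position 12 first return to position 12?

Follow position 12 under repeated out-shuffles:
12 → 2 → 3 → 5 → 9 → 17 → 12
It first returns after 6 out-shuffles.

6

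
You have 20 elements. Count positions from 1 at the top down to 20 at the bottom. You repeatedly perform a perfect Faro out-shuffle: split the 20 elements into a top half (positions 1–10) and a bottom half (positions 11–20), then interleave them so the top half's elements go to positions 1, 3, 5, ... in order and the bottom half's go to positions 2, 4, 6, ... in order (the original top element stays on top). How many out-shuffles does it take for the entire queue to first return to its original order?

The out-shuffle permutes the 20 positions with cycle lengths [1, 1, 18].
Every element is home exactly when every cycle has completed a whole number of laps, i.e. after lcm(1, 18) = 18 out-shuffles.

18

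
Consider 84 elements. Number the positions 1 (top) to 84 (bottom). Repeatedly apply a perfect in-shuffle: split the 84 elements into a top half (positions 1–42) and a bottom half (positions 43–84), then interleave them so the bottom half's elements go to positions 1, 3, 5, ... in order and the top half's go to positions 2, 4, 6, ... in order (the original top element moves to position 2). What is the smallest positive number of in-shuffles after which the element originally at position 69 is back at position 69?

8

Follow position 69 under repeated in-shuffles:
69 → 53 → 21 → 42 → 84 → 83 → 81 → 77 → 69
It first returns after 8 in-shuffles.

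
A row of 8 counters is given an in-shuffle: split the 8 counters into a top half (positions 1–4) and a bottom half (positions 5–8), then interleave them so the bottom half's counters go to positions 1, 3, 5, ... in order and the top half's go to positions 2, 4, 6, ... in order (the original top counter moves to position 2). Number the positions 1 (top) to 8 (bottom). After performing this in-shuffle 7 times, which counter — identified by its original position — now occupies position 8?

Work backwards from position 8, undoing one in-shuffle at a time:
8 ← 4 ← 2 ← 1 ← 5 ← 7 ← 8 ← 4
So the counter now at position 8 started at position 4.

4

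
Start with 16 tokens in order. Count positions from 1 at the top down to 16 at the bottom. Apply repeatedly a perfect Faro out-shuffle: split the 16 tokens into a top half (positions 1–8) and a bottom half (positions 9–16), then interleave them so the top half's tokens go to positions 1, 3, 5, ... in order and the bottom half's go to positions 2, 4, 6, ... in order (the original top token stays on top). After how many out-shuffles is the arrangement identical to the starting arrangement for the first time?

The out-shuffle permutes the 16 positions with cycle lengths [1, 1, 2, 4, 4, 4].
Every token is home exactly when every cycle has completed a whole number of laps, i.e. after lcm(1, 2, 4) = 4 out-shuffles.

4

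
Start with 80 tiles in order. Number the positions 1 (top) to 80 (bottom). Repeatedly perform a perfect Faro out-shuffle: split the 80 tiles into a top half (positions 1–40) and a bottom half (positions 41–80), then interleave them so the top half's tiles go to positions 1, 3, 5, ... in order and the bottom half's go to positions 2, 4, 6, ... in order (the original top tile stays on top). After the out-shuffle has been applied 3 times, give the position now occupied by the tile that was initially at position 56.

46

Track the tile's position through each out-shuffle:
56 → 32 → 63 → 46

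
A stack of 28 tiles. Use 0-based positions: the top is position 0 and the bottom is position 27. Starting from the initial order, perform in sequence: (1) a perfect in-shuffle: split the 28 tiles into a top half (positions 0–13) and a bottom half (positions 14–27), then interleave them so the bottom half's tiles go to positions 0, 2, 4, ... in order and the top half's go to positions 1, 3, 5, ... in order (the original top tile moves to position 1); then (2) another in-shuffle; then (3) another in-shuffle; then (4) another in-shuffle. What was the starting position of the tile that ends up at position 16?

Undo the operations in reverse order, starting from position 16:
  undo op 4 (in-shuffle, from bottom half): 16 ← 22
  undo op 3 (in-shuffle, from bottom half): 22 ← 25
  undo op 2 (in-shuffle, from top half): 25 ← 12
  undo op 1 (in-shuffle, from bottom half): 12 ← 20
So the tile at position 16 came from original position 20.

20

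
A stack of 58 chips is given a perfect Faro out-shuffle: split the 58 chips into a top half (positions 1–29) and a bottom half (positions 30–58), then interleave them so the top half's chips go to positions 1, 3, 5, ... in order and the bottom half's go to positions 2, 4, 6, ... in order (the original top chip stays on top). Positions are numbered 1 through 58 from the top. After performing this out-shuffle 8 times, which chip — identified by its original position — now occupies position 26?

8

Work backwards from position 26, undoing one out-shuffle at a time:
26 ← 42 ← 50 ← 54 ← 56 ← 57 ← 29 ← 15 ← 8
So the chip now at position 26 started at position 8.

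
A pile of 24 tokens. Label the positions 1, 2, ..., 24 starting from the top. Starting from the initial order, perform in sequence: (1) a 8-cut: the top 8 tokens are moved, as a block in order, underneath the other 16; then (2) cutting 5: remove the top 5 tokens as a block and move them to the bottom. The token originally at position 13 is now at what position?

24

Track the token from position 13 forward through each operation:
  after op 1 (cut 8): 13 → 5
  after op 2 (cut 5): 5 → 24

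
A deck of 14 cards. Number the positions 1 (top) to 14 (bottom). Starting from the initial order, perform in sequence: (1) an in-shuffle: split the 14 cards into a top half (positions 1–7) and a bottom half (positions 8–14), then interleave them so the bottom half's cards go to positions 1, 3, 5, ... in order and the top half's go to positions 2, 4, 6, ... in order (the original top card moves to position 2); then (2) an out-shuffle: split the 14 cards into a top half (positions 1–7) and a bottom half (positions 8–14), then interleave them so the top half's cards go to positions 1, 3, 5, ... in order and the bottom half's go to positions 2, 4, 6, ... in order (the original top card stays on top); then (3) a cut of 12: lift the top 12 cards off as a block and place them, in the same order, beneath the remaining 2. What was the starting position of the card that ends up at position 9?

2

Undo the operations in reverse order, starting from position 9:
  undo op 3 (cut 12): 9 ← 7
  undo op 2 (out-shuffle, from top half): 7 ← 4
  undo op 1 (in-shuffle, from top half): 4 ← 2
So the card at position 9 came from original position 2.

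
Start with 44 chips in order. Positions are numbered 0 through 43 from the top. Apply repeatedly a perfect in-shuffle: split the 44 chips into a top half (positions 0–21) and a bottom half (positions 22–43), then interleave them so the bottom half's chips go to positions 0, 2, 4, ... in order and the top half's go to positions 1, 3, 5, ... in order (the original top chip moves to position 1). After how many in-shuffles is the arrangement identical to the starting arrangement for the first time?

The in-shuffle permutes the 44 positions with cycle lengths [2, 4, 4, 4, 6, 12, 12].
Every chip is home exactly when every cycle has completed a whole number of laps, i.e. after lcm(2, 4, 6, 12) = 12 in-shuffles.

12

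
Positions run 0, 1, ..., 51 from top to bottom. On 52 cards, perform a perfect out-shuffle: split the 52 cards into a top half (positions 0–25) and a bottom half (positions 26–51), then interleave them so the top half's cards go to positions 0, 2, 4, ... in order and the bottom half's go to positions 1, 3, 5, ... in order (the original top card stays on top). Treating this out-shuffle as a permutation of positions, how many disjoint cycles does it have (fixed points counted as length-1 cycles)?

9

Trace each unvisited position around until it returns:
(0) (1 2 4 8 16 32 13 26) (3 6 12 24 48 45 39 27) (5 10 20 40 29 7 14 28) (9 18 36 21 42 33 15 30) (11 22 44 37 23 46 41 31) (17 34) (19 38 25 50 49 47 43 35) ... plus 1 more
9 cycles in total.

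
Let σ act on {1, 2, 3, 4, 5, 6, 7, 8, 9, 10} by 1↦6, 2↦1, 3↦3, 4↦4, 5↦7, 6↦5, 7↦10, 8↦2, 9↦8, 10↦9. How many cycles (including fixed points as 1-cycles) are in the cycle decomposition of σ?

3

Cycle decomposition: (1 6 5 7 10 9 8 2) (3) (4).
3 cycles.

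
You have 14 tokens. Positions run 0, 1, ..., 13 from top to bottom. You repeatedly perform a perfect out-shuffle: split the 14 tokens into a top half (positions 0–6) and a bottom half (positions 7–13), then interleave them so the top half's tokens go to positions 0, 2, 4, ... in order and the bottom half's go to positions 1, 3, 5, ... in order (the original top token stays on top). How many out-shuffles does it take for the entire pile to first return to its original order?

The out-shuffle permutes the 14 positions with cycle lengths [1, 1, 12].
Every token is home exactly when every cycle has completed a whole number of laps, i.e. after lcm(1, 12) = 12 out-shuffles.

12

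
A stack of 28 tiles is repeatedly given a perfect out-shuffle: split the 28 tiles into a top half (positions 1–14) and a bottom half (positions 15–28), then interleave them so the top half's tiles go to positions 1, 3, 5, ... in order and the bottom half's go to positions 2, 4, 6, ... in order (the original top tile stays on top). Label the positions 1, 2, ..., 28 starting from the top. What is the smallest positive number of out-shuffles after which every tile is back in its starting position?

18

The out-shuffle permutes the 28 positions with cycle lengths [1, 1, 2, 6, 18].
Every tile is home exactly when every cycle has completed a whole number of laps, i.e. after lcm(1, 2, 6, 18) = 18 out-shuffles.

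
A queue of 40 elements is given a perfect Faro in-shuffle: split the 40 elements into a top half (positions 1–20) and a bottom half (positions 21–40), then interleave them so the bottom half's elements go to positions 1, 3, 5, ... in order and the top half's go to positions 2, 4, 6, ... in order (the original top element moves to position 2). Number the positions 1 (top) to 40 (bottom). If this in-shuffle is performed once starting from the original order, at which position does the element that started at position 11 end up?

22

Track the element's position through each in-shuffle:
11 → 22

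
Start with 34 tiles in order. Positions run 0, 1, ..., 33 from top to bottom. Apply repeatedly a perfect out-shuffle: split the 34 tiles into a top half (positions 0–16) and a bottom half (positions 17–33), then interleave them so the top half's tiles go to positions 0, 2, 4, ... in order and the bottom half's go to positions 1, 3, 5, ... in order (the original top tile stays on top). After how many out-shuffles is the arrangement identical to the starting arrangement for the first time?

10

The out-shuffle permutes the 34 positions with cycle lengths [1, 1, 2, 10, 10, 10].
Every tile is home exactly when every cycle has completed a whole number of laps, i.e. after lcm(1, 2, 10) = 10 out-shuffles.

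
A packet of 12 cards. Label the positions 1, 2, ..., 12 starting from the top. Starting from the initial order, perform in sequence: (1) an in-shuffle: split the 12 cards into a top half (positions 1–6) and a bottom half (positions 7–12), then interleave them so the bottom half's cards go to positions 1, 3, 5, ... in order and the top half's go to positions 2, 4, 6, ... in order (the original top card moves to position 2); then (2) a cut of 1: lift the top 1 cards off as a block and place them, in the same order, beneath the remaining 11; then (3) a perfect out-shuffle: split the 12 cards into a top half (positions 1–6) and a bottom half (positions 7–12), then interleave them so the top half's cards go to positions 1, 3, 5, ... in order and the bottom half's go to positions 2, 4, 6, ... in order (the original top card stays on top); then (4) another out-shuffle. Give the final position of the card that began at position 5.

Track the card from position 5 forward through each operation:
  after op 1 (in-shuffle): 5 → 10
  after op 2 (cut 1): 10 → 9
  after op 3 (out-shuffle): 9 → 6
  after op 4 (out-shuffle): 6 → 11

11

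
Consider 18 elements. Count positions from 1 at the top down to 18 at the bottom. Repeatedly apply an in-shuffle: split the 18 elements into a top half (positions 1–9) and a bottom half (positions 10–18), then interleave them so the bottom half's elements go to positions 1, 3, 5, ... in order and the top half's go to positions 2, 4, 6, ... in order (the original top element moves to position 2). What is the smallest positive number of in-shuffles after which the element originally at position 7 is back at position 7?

18

Follow position 7 under repeated in-shuffles:
7 → 14 → 9 → 18 → 17 → 15 → 11 → 3 → 6 → 12 → 5 → 10 → 1 → 2 → 4 → 8 → 16 → 13 → 7
It first returns after 18 in-shuffles.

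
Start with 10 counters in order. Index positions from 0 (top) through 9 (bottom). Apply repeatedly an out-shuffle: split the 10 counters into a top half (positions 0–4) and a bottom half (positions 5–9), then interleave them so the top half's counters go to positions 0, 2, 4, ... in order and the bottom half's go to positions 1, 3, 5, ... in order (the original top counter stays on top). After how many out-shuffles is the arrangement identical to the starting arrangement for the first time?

The out-shuffle permutes the 10 positions with cycle lengths [1, 1, 2, 6].
Every counter is home exactly when every cycle has completed a whole number of laps, i.e. after lcm(1, 2, 6) = 6 out-shuffles.

6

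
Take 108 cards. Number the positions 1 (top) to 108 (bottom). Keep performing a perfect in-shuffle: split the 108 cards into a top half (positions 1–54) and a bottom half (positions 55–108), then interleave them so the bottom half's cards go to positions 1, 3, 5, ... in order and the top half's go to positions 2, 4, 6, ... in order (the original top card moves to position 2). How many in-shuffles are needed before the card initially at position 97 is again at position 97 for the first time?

36

Follow position 97 under repeated in-shuffles:
97 → 85 → 61 → 13 → 26 → 52 → 104 → 99 → ... → 97 (length 36)
It first returns after 36 in-shuffles.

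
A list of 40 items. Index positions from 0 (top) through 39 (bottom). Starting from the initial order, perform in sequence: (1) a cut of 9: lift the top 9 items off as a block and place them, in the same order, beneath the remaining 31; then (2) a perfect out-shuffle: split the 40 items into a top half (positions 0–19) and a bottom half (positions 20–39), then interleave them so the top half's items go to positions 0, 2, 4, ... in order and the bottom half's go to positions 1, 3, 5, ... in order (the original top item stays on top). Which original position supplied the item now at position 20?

Undo the operations in reverse order, starting from position 20:
  undo op 2 (out-shuffle, from top half): 20 ← 10
  undo op 1 (cut 9): 10 ← 19
So the item at position 20 came from original position 19.

19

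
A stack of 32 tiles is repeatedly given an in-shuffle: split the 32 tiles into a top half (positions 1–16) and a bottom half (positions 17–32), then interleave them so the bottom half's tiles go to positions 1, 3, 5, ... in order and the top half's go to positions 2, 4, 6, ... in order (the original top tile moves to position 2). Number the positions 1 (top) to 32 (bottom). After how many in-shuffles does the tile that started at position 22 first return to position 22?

2

Follow position 22 under repeated in-shuffles:
22 → 11 → 22
It first returns after 2 in-shuffles.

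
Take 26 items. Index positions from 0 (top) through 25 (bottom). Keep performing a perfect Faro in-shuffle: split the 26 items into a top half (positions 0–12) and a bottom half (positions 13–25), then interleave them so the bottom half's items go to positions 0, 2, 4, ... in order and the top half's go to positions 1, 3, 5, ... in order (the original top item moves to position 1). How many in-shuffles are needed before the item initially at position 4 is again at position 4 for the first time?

18

Follow position 4 under repeated in-shuffles:
4 → 9 → 19 → 12 → 25 → 24 → 22 → 18 → 10 → 21 → 16 → 6 → 13 → 0 → 1 → 3 → 7 → 15 → 4
It first returns after 18 in-shuffles.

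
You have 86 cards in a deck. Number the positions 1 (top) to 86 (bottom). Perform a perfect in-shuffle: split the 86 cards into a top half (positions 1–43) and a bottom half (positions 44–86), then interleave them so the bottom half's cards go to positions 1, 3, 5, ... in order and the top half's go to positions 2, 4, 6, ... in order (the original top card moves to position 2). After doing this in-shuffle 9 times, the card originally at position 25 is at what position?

Track the card's position through each in-shuffle:
25 → 50 → 13 → 26 → 52 → 17 → 34 → 68 → 49 → 11

11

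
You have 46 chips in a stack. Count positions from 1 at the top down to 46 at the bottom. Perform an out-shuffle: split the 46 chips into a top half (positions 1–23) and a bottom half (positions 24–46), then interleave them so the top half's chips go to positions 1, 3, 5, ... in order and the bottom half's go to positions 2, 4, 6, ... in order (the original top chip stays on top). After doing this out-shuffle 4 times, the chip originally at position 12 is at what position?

42

Track the chip's position through each out-shuffle:
12 → 23 → 45 → 44 → 42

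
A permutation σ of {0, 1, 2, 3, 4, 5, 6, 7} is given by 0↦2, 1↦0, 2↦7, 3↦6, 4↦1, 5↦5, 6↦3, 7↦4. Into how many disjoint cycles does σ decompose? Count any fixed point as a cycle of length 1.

Cycle decomposition: (0 2 7 4 1) (3 6) (5).
3 cycles.

3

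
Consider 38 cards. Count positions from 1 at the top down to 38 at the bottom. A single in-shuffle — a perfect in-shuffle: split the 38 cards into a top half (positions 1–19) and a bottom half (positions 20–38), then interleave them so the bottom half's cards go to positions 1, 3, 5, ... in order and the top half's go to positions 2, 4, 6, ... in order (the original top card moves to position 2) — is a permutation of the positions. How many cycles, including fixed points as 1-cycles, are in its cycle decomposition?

Trace each unvisited position around until it returns:
(1 2 4 8 16 32 ... len 12) (3 6 12 24 9 18 ... len 12) (7 14 28 17 34 29 ... len 12) (13 26)
4 cycles in total.

4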